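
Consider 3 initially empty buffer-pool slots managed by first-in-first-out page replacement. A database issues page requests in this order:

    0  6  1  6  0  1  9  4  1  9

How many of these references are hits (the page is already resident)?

5

0 -> miss, frames {0}
6 -> miss, frames {0,6}
1 -> miss, frames {0,6,1}
6 -> hit
0 -> hit
1 -> hit
9 -> miss, evict 0, frames {6,1,9}
4 -> miss, evict 6, frames {1,9,4}
1 -> hit
9 -> hit
Hits: 5.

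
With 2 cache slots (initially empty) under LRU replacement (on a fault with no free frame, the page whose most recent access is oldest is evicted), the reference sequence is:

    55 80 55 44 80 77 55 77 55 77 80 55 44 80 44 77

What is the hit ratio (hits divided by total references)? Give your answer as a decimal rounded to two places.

55 → fault, frames [55]
80 → fault, frames [55, 80]
55 → hit
44 → fault, evict 80, frames [55, 44]
80 → fault, evict 55, frames [44, 80]
77 → fault, evict 44, frames [80, 77]
55 → fault, evict 80, frames [77, 55]
77 → hit
55 → hit
77 → hit
80 → fault, evict 55, frames [77, 80]
55 → fault, evict 77, frames [80, 55]
44 → fault, evict 80, frames [55, 44]
80 → fault, evict 55, frames [44, 80]
44 → hit
77 → fault, evict 80, frames [44, 77]
Hits: 5 of 16 references → 5/16 = 0.3125.

0.31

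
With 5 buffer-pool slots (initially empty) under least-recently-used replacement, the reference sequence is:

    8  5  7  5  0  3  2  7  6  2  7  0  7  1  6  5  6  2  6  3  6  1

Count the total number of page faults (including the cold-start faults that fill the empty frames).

11

8: fault, frames (8)
5: fault, frames (8 5)
7: fault, frames (8 5 7)
5: hit
0: fault, frames (8 7 5 0)
3: fault, frames (8 7 5 0 3)
2: fault, evict 8, frames (7 5 0 3 2)
7: hit
6: fault, evict 5, frames (0 3 2 7 6)
2: hit
7: hit
0: hit
7: hit
1: fault, evict 3, frames (6 2 0 7 1)
6: hit
5: fault, evict 2, frames (0 7 1 6 5)
6: hit
2: fault, evict 0, frames (7 1 5 6 2)
6: hit
3: fault, evict 7, frames (1 5 2 6 3)
6: hit
1: hit
Page faults: 11.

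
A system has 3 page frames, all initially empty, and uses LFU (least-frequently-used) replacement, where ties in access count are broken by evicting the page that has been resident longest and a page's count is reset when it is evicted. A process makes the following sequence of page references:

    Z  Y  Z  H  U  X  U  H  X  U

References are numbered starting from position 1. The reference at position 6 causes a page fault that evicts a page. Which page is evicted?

H

pos 1: Z → miss, frames (Z)
pos 2: Y → miss, frames (Z Y)
pos 3: Z → hit
pos 4: H → miss, frames (Z Y H)
pos 5: U → miss, evict Y, frames (Z H U)
pos 6: X → miss, evict H, frames (Z U X)
At position 6, page H is evicted.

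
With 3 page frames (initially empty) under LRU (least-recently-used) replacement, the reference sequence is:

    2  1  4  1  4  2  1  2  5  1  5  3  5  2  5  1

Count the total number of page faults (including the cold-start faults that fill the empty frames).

7

2: miss, frames (2)
1: miss, frames (2 1)
4: miss, frames (2 1 4)
1: hit
4: hit
2: hit
1: hit
2: hit
5: miss, evict 4, frames (1 2 5)
1: hit
5: hit
3: miss, evict 2, frames (1 5 3)
5: hit
2: miss, evict 1, frames (3 5 2)
5: hit
1: miss, evict 3, frames (2 5 1)
Page faults: 7.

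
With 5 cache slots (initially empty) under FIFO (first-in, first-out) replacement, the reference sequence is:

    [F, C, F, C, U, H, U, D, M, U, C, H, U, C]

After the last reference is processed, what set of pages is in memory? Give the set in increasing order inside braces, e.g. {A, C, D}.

F → fault, frames (F)
C → fault, frames (F C)
F → hit
C → hit
U → fault, frames (F C U)
H → fault, frames (F C U H)
U → hit
D → fault, frames (F C U H D)
M → fault, evict F, frames (C U H D M)
U → hit
C → hit
H → hit
U → hit
C → hit

{C, D, H, M, U}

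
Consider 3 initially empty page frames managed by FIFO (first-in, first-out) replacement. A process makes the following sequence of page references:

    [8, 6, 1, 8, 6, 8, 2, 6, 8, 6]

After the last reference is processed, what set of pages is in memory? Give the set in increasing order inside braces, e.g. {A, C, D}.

{2, 6, 8}

8 → fault, frames (8)
6 → fault, frames (8 6)
1 → fault, frames (8 6 1)
8 → hit
6 → hit
8 → hit
2 → fault, evict 8, frames (6 1 2)
6 → hit
8 → fault, evict 6, frames (1 2 8)
6 → fault, evict 1, frames (2 8 6)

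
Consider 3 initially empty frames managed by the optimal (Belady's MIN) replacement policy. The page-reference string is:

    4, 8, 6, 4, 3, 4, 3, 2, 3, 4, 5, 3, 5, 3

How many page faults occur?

4 → miss, frames (4)
8 → miss, frames (4 8)
6 → miss, frames (4 8 6)
4 → hit
3 → miss, evict 6, frames (4 8 3)
4 → hit
3 → hit
2 → miss, evict 8, frames (4 3 2)
3 → hit
4 → hit
5 → miss, evict 2, frames (4 3 5)
3 → hit
5 → hit
3 → hit
Page faults: 6.

6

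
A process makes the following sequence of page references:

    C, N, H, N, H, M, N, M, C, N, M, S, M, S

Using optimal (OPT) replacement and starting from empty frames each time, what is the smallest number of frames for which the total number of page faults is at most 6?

f=1: 14 faults
f=2: 7 faults
f=3: 5 faults
f=4: 5 faults
f=5: 5 faults
Smallest f with faults ≤ 6 is 3.

3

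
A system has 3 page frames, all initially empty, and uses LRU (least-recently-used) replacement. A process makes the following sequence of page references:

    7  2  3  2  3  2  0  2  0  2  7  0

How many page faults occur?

7 -> miss, frames [7]
2 -> miss, frames [7, 2]
3 -> miss, frames [7, 2, 3]
2 -> hit
3 -> hit
2 -> hit
0 -> miss, evict 7, frames [3, 2, 0]
2 -> hit
0 -> hit
2 -> hit
7 -> miss, evict 3, frames [0, 2, 7]
0 -> hit
Page faults: 5.

5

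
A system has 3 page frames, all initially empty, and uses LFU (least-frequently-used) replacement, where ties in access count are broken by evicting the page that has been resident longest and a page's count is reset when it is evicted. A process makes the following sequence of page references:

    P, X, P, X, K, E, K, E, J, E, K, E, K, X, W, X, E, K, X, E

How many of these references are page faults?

P: miss, frames [P]
X: miss, frames [P, X]
P: hit
X: hit
K: miss, frames [P, X, K]
E: miss, evict K, frames [P, X, E]
K: miss, evict E, frames [P, X, K]
E: miss, evict K, frames [P, X, E]
J: miss, evict E, frames [P, X, J]
E: miss, evict J, frames [P, X, E]
K: miss, evict E, frames [P, X, K]
E: miss, evict K, frames [P, X, E]
K: miss, evict E, frames [P, X, K]
X: hit
W: miss, evict K, frames [P, X, W]
X: hit
E: miss, evict W, frames [P, X, E]
K: miss, evict E, frames [P, X, K]
X: hit
E: miss, evict K, frames [P, X, E]
Page faults: 15.

15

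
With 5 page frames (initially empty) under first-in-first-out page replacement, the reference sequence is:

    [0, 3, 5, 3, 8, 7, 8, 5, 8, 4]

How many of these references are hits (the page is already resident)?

0 -> fault, frames {0}
3 -> fault, frames {0,3}
5 -> fault, frames {0,3,5}
3 -> hit
8 -> fault, frames {0,3,5,8}
7 -> fault, frames {0,3,5,8,7}
8 -> hit
5 -> hit
8 -> hit
4 -> fault, evict 0, frames {3,5,8,7,4}
Hits: 4.

4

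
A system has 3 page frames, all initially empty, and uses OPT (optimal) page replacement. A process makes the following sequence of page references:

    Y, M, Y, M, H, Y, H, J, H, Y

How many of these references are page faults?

4

Y → fault, frames (Y)
M → fault, frames (Y M)
Y → hit
M → hit
H → fault, frames (Y M H)
Y → hit
H → hit
J → fault, evict M, frames (Y H J)
H → hit
Y → hit
Page faults: 4.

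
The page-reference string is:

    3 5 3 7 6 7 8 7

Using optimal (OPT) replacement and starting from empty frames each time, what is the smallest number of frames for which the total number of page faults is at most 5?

f=1: 8 faults
f=2: 5 faults
f=3: 5 faults
f=4: 5 faults
f=5: 5 faults
Smallest f with faults ≤ 5 is 2.

2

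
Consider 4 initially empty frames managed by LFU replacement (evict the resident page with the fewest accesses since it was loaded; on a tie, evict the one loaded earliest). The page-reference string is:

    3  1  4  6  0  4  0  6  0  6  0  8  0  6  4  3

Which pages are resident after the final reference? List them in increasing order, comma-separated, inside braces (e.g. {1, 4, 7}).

3 → miss, frames (3)
1 → miss, frames (3 1)
4 → miss, frames (3 1 4)
6 → miss, frames (3 1 4 6)
0 → miss, evict 3, frames (1 4 6 0)
4 → hit
0 → hit
6 → hit
0 → hit
6 → hit
0 → hit
8 → miss, evict 1, frames (4 6 0 8)
0 → hit
6 → hit
4 → hit
3 → miss, evict 8, frames (4 6 0 3)

{0, 3, 4, 6}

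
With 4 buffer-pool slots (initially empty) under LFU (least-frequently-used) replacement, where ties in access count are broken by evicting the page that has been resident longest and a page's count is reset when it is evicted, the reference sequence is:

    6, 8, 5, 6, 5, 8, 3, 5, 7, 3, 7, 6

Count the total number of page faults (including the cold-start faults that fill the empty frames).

7

6: fault, frames {6}
8: fault, frames {6,8}
5: fault, frames {6,8,5}
6: hit
5: hit
8: hit
3: fault, frames {6,8,5,3}
5: hit
7: fault, evict 3, frames {6,8,5,7}
3: fault, evict 7, frames {6,8,5,3}
7: fault, evict 3, frames {6,8,5,7}
6: hit
Page faults: 7.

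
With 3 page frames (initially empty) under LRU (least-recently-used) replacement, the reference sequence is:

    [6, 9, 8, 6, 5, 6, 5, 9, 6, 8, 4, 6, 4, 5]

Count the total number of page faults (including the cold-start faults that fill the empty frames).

6 → miss, frames {6}
9 → miss, frames {6,9}
8 → miss, frames {6,9,8}
6 → hit
5 → miss, evict 9, frames {8,6,5}
6 → hit
5 → hit
9 → miss, evict 8, frames {6,5,9}
6 → hit
8 → miss, evict 5, frames {9,6,8}
4 → miss, evict 9, frames {6,8,4}
6 → hit
4 → hit
5 → miss, evict 8, frames {6,4,5}
Page faults: 8.

8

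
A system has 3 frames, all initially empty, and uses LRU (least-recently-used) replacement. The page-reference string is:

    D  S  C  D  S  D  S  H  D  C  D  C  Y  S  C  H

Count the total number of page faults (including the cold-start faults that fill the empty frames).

8

D → miss, frames (D)
S → miss, frames (D S)
C → miss, frames (D S C)
D → hit
S → hit
D → hit
S → hit
H → miss, evict C, frames (D S H)
D → hit
C → miss, evict S, frames (H D C)
D → hit
C → hit
Y → miss, evict H, frames (D C Y)
S → miss, evict D, frames (C Y S)
C → hit
H → miss, evict Y, frames (S C H)
Page faults: 8.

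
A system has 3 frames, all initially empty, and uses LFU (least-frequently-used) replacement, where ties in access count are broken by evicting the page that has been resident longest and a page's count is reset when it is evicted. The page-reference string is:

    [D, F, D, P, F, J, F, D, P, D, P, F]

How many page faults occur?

5

D: miss, frames (D)
F: miss, frames (D F)
D: hit
P: miss, frames (D F P)
F: hit
J: miss, evict P, frames (D F J)
F: hit
D: hit
P: miss, evict J, frames (D F P)
D: hit
P: hit
F: hit
Page faults: 5.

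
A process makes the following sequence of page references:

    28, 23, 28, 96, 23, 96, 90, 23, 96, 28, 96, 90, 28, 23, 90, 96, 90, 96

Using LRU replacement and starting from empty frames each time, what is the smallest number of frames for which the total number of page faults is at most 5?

4

f=1: 18 faults
f=2: 13 faults
f=3: 8 faults
f=4: 4 faults
Smallest f with faults ≤ 5 is 4.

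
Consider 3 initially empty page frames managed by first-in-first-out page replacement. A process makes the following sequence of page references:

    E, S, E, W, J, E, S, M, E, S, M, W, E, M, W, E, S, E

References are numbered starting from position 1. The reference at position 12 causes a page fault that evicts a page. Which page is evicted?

pos 1: E -> fault, frames [E]
pos 2: S -> fault, frames [E, S]
pos 3: E -> hit
pos 4: W -> fault, frames [E, S, W]
pos 5: J -> fault, evict E, frames [S, W, J]
pos 6: E -> fault, evict S, frames [W, J, E]
pos 7: S -> fault, evict W, frames [J, E, S]
pos 8: M -> fault, evict J, frames [E, S, M]
pos 9: E -> hit
pos 10: S -> hit
pos 11: M -> hit
pos 12: W -> fault, evict E, frames [S, M, W]
At position 12, page E is evicted.

E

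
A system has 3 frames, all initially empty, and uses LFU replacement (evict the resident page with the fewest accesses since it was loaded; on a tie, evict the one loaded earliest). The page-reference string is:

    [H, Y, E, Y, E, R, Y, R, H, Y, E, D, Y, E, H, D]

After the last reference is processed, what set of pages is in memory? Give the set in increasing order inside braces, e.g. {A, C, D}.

H: fault, frames [H]
Y: fault, frames [H, Y]
E: fault, frames [H, Y, E]
Y: hit
E: hit
R: fault, evict H, frames [Y, E, R]
Y: hit
R: hit
H: fault, evict E, frames [Y, R, H]
Y: hit
E: fault, evict H, frames [Y, R, E]
D: fault, evict E, frames [Y, R, D]
Y: hit
E: fault, evict D, frames [Y, R, E]
H: fault, evict E, frames [Y, R, H]
D: fault, evict H, frames [Y, R, D]

{D, R, Y}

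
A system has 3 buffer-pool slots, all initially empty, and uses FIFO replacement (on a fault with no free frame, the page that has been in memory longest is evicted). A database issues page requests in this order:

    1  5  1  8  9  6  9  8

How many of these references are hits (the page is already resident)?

1: fault, frames [1]
5: fault, frames [1, 5]
1: hit
8: fault, frames [1, 5, 8]
9: fault, evict 1, frames [5, 8, 9]
6: fault, evict 5, frames [8, 9, 6]
9: hit
8: hit
Hits: 3.

3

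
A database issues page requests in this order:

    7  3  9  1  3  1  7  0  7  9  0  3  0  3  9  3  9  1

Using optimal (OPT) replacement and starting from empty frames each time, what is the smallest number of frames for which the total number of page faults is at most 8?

f=1: 18 faults
f=2: 10 faults
f=3: 7 faults
f=4: 6 faults
f=5: 5 faults
Smallest f with faults ≤ 8 is 3.

3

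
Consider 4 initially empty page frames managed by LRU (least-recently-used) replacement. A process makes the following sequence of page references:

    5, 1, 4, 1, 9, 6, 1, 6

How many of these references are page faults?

5 -> fault, frames {5}
1 -> fault, frames {5,1}
4 -> fault, frames {5,1,4}
1 -> hit
9 -> fault, frames {5,4,1,9}
6 -> fault, evict 5, frames {4,1,9,6}
1 -> hit
6 -> hit
Page faults: 5.

5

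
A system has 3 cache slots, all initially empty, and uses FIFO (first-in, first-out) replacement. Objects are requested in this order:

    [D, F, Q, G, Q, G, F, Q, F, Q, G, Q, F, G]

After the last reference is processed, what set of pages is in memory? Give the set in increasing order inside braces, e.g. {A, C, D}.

{F, G, Q}

D -> miss, frames [D]
F -> miss, frames [D, F]
Q -> miss, frames [D, F, Q]
G -> miss, evict D, frames [F, Q, G]
Q -> hit
G -> hit
F -> hit
Q -> hit
F -> hit
Q -> hit
G -> hit
Q -> hit
F -> hit
G -> hit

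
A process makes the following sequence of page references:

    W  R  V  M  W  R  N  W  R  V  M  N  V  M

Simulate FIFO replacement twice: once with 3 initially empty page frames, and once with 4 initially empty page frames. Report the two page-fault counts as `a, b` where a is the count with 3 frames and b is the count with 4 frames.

9, 10

3 frames: F F F F F F F . . F F . . . → 9 faults.
4 frames: F F F F . . F F F F F F . . → 10 faults.
10 > 9: adding a frame increased faults — Belady's anomaly.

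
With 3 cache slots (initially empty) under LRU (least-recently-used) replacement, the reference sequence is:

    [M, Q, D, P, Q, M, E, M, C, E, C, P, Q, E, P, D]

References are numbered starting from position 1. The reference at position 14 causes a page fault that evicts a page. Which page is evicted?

C

pos 1: M → fault, frames (M)
pos 2: Q → fault, frames (M Q)
pos 3: D → fault, frames (M Q D)
pos 4: P → fault, evict M, frames (Q D P)
pos 5: Q → hit
pos 6: M → fault, evict D, frames (P Q M)
pos 7: E → fault, evict P, frames (Q M E)
pos 8: M → hit
pos 9: C → fault, evict Q, frames (E M C)
pos 10: E → hit
pos 11: C → hit
pos 12: P → fault, evict M, frames (E C P)
pos 13: Q → fault, evict E, frames (C P Q)
pos 14: E → fault, evict C, frames (P Q E)
At position 14, page C is evicted.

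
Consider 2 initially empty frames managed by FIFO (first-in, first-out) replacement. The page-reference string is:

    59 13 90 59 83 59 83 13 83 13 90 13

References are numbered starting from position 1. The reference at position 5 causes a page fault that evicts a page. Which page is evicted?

pos 1: 59: miss, frames {59}
pos 2: 13: miss, frames {59,13}
pos 3: 90: miss, evict 59, frames {13,90}
pos 4: 59: miss, evict 13, frames {90,59}
pos 5: 83: miss, evict 90, frames {59,83}
At position 5, page 90 is evicted.

90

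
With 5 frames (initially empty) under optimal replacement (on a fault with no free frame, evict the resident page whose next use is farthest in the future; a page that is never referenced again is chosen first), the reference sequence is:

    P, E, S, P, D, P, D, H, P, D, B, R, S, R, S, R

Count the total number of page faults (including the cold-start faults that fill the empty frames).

7

P -> miss, frames [P]
E -> miss, frames [P, E]
S -> miss, frames [P, E, S]
P -> hit
D -> miss, frames [P, E, S, D]
P -> hit
D -> hit
H -> miss, frames [P, E, S, D, H]
P -> hit
D -> hit
B -> miss, evict H, frames [P, E, S, D, B]
R -> miss, evict B, frames [P, E, S, D, R]
S -> hit
R -> hit
S -> hit
R -> hit
Page faults: 7.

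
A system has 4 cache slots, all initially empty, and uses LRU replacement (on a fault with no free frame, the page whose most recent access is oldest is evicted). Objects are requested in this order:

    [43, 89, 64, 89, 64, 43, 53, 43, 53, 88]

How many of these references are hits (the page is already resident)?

5

43 → fault, frames (43)
89 → fault, frames (43 89)
64 → fault, frames (43 89 64)
89 → hit
64 → hit
43 → hit
53 → fault, frames (89 64 43 53)
43 → hit
53 → hit
88 → fault, evict 89, frames (64 43 53 88)
Hits: 5.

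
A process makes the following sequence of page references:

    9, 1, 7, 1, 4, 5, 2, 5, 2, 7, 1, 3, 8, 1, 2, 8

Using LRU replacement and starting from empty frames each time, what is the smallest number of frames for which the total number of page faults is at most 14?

2

f=1: 16 faults
f=2: 13 faults
f=3: 11 faults
f=4: 11 faults
f=5: 8 faults
f=6: 8 faults
f=7: 8 faults
f=8: 8 faults
Smallest f with faults ≤ 14 is 2.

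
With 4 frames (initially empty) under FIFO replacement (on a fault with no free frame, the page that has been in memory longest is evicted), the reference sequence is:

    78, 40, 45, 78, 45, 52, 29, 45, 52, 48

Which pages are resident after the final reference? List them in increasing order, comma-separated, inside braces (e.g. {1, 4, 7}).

78 -> fault, frames [78]
40 -> fault, frames [78, 40]
45 -> fault, frames [78, 40, 45]
78 -> hit
45 -> hit
52 -> fault, frames [78, 40, 45, 52]
29 -> fault, evict 78, frames [40, 45, 52, 29]
45 -> hit
52 -> hit
48 -> fault, evict 40, frames [45, 52, 29, 48]

{29, 45, 48, 52}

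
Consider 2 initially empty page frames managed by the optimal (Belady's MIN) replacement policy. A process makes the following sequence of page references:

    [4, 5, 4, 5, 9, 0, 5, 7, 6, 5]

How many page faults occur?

6

4 -> fault, frames (4)
5 -> fault, frames (4 5)
4 -> hit
5 -> hit
9 -> fault, evict 4, frames (5 9)
0 -> fault, evict 9, frames (5 0)
5 -> hit
7 -> fault, evict 0, frames (5 7)
6 -> fault, evict 7, frames (5 6)
5 -> hit
Page faults: 6.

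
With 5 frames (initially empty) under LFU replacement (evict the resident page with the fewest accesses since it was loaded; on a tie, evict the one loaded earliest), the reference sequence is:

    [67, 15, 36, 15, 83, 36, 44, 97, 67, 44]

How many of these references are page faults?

7

67 -> miss, frames {67}
15 -> miss, frames {67,15}
36 -> miss, frames {67,15,36}
15 -> hit
83 -> miss, frames {67,15,36,83}
36 -> hit
44 -> miss, frames {67,15,36,83,44}
97 -> miss, evict 67, frames {15,36,83,44,97}
67 -> miss, evict 83, frames {15,36,44,97,67}
44 -> hit
Page faults: 7.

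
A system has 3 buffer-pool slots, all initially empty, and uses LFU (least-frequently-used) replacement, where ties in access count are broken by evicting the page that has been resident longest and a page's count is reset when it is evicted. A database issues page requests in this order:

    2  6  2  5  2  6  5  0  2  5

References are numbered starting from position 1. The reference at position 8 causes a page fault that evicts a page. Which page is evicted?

pos 1: 2: miss, frames (2)
pos 2: 6: miss, frames (2 6)
pos 3: 2: hit
pos 4: 5: miss, frames (2 6 5)
pos 5: 2: hit
pos 6: 6: hit
pos 7: 5: hit
pos 8: 0: miss, evict 6, frames (2 5 0)
At position 8, page 6 is evicted.

6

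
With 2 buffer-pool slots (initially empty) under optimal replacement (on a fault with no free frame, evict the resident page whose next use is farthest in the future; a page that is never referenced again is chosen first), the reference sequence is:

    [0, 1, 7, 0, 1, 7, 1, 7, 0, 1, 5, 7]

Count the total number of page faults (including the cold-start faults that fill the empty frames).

7

0: fault, frames (0)
1: fault, frames (0 1)
7: fault, evict 1, frames (0 7)
0: hit
1: fault, evict 0, frames (7 1)
7: hit
1: hit
7: hit
0: fault, evict 7, frames (1 0)
1: hit
5: fault, evict 0, frames (1 5)
7: fault, evict 5, frames (1 7)
Page faults: 7.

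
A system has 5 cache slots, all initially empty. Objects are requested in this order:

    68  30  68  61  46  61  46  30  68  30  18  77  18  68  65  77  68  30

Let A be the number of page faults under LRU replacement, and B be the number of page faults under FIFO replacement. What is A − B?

Under LRU: F F . F F . . . . . F F . . F . . . → 7 faults.
Under FIFO: F F . F F . . . . . F F . F F . . F → 9 faults.
A − B = 7 − 9 = -2.

-2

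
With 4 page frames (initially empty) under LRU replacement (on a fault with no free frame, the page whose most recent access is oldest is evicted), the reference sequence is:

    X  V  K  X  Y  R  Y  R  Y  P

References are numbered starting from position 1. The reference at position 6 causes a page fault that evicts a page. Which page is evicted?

pos 1: X -> fault, frames {X}
pos 2: V -> fault, frames {X,V}
pos 3: K -> fault, frames {X,V,K}
pos 4: X -> hit
pos 5: Y -> fault, frames {V,K,X,Y}
pos 6: R -> fault, evict V, frames {K,X,Y,R}
At position 6, page V is evicted.

V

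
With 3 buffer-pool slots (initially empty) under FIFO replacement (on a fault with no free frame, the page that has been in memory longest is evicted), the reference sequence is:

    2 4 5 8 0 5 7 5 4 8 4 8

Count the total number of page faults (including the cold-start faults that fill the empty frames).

9

2: fault, frames [2]
4: fault, frames [2, 4]
5: fault, frames [2, 4, 5]
8: fault, evict 2, frames [4, 5, 8]
0: fault, evict 4, frames [5, 8, 0]
5: hit
7: fault, evict 5, frames [8, 0, 7]
5: fault, evict 8, frames [0, 7, 5]
4: fault, evict 0, frames [7, 5, 4]
8: fault, evict 7, frames [5, 4, 8]
4: hit
8: hit
Page faults: 9.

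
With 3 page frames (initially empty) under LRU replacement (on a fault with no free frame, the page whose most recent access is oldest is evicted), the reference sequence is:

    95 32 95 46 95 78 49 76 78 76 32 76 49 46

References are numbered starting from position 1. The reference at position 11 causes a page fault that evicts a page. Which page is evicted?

pos 1: 95 -> miss, frames (95)
pos 2: 32 -> miss, frames (95 32)
pos 3: 95 -> hit
pos 4: 46 -> miss, frames (32 95 46)
pos 5: 95 -> hit
pos 6: 78 -> miss, evict 32, frames (46 95 78)
pos 7: 49 -> miss, evict 46, frames (95 78 49)
pos 8: 76 -> miss, evict 95, frames (78 49 76)
pos 9: 78 -> hit
pos 10: 76 -> hit
pos 11: 32 -> miss, evict 49, frames (78 76 32)
At position 11, page 49 is evicted.

49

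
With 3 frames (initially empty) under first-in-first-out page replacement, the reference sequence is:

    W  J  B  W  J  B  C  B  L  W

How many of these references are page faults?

6

W -> miss, frames {W}
J -> miss, frames {W,J}
B -> miss, frames {W,J,B}
W -> hit
J -> hit
B -> hit
C -> miss, evict W, frames {J,B,C}
B -> hit
L -> miss, evict J, frames {B,C,L}
W -> miss, evict B, frames {C,L,W}
Page faults: 6.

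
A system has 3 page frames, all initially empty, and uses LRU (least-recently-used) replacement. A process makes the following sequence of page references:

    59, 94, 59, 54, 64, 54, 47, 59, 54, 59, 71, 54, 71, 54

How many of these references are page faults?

59 → fault, frames [59]
94 → fault, frames [59, 94]
59 → hit
54 → fault, frames [94, 59, 54]
64 → fault, evict 94, frames [59, 54, 64]
54 → hit
47 → fault, evict 59, frames [64, 54, 47]
59 → fault, evict 64, frames [54, 47, 59]
54 → hit
59 → hit
71 → fault, evict 47, frames [54, 59, 71]
54 → hit
71 → hit
54 → hit
Page faults: 7.

7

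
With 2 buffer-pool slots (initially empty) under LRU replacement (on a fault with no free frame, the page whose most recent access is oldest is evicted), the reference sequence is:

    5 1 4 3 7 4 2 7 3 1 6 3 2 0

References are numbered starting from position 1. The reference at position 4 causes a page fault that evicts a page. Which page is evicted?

pos 1: 5 -> fault, frames {5}
pos 2: 1 -> fault, frames {5,1}
pos 3: 4 -> fault, evict 5, frames {1,4}
pos 4: 3 -> fault, evict 1, frames {4,3}
At position 4, page 1 is evicted.

1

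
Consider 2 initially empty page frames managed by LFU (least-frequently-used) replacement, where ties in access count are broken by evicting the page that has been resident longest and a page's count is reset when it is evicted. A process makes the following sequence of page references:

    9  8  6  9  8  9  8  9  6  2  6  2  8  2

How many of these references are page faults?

11

9: fault, frames {9}
8: fault, frames {9,8}
6: fault, evict 9, frames {8,6}
9: fault, evict 8, frames {6,9}
8: fault, evict 6, frames {9,8}
9: hit
8: hit
9: hit
6: fault, evict 8, frames {9,6}
2: fault, evict 6, frames {9,2}
6: fault, evict 2, frames {9,6}
2: fault, evict 6, frames {9,2}
8: fault, evict 2, frames {9,8}
2: fault, evict 8, frames {9,2}
Page faults: 11.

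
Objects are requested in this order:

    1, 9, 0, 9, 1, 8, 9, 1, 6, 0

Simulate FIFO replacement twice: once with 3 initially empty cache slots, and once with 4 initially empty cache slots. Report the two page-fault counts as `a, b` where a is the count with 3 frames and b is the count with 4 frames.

7, 5

3 frames: F F F . . F . F F F → 7 faults.
4 frames: F F F . . F . . F . → 5 faults.
5 < 7: adding a frame reduced faults, as is typical.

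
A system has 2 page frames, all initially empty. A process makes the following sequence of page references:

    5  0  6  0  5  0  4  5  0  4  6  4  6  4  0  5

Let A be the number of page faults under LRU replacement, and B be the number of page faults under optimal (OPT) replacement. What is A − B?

Under LRU: F F F . F . F F F F F . . . F F → 11 faults.
Under OPT: F F F . F . F . F . F . . . F F → 9 faults.
A − B = 11 − 9 = 2.

2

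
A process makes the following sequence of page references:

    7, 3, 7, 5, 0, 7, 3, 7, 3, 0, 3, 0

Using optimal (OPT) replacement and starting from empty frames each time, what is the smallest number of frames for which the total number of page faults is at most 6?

2

f=1: 12 faults
f=2: 6 faults
f=3: 4 faults
f=4: 4 faults
Smallest f with faults ≤ 6 is 2.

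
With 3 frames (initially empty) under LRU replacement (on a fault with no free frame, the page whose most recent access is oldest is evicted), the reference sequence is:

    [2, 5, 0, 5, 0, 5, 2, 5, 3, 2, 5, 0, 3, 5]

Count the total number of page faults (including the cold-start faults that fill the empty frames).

6

2 → miss, frames (2)
5 → miss, frames (2 5)
0 → miss, frames (2 5 0)
5 → hit
0 → hit
5 → hit
2 → hit
5 → hit
3 → miss, evict 0, frames (2 5 3)
2 → hit
5 → hit
0 → miss, evict 3, frames (2 5 0)
3 → miss, evict 2, frames (5 0 3)
5 → hit
Page faults: 6.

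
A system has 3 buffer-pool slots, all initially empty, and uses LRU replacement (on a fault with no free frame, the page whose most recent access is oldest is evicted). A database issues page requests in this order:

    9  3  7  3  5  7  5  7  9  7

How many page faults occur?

5

9 → fault, frames {9}
3 → fault, frames {9,3}
7 → fault, frames {9,3,7}
3 → hit
5 → fault, evict 9, frames {7,3,5}
7 → hit
5 → hit
7 → hit
9 → fault, evict 3, frames {5,7,9}
7 → hit
Page faults: 5.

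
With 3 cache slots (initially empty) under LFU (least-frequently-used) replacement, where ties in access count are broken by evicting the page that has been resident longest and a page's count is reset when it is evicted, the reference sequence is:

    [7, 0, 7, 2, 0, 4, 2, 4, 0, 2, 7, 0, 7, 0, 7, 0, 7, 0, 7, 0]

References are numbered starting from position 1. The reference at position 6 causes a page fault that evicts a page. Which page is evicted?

2

pos 1: 7 → miss, frames (7)
pos 2: 0 → miss, frames (7 0)
pos 3: 7 → hit
pos 4: 2 → miss, frames (7 0 2)
pos 5: 0 → hit
pos 6: 4 → miss, evict 2, frames (7 0 4)
At position 6, page 2 is evicted.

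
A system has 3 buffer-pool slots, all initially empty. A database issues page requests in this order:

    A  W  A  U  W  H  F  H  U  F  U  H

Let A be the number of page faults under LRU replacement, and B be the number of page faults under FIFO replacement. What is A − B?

1

Under LRU: F F . F . F F . F . . . → 6 faults.
Under FIFO: F F . F . F F . . . . . → 5 faults.
A − B = 6 − 5 = 1.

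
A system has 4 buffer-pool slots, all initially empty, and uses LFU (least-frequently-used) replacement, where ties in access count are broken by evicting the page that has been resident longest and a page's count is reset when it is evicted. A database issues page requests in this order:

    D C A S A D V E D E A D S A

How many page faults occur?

D: miss, frames [D]
C: miss, frames [D, C]
A: miss, frames [D, C, A]
S: miss, frames [D, C, A, S]
A: hit
D: hit
V: miss, evict C, frames [D, A, S, V]
E: miss, evict S, frames [D, A, V, E]
D: hit
E: hit
A: hit
D: hit
S: miss, evict V, frames [D, A, E, S]
A: hit
Page faults: 7.

7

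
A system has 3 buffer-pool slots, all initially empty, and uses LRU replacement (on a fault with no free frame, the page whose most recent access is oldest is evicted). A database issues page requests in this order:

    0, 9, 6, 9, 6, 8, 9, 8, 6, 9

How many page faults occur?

0 → fault, frames (0)
9 → fault, frames (0 9)
6 → fault, frames (0 9 6)
9 → hit
6 → hit
8 → fault, evict 0, frames (9 6 8)
9 → hit
8 → hit
6 → hit
9 → hit
Page faults: 4.

4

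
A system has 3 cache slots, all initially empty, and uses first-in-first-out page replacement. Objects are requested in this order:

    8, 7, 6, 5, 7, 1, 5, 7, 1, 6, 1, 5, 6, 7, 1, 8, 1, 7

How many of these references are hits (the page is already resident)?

8: miss, frames (8)
7: miss, frames (8 7)
6: miss, frames (8 7 6)
5: miss, evict 8, frames (7 6 5)
7: hit
1: miss, evict 7, frames (6 5 1)
5: hit
7: miss, evict 6, frames (5 1 7)
1: hit
6: miss, evict 5, frames (1 7 6)
1: hit
5: miss, evict 1, frames (7 6 5)
6: hit
7: hit
1: miss, evict 7, frames (6 5 1)
8: miss, evict 6, frames (5 1 8)
1: hit
7: miss, evict 5, frames (1 8 7)
Hits: 7.

7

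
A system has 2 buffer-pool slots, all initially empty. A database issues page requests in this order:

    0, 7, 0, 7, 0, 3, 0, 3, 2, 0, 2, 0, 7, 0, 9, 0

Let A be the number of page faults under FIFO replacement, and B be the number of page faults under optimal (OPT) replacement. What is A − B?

Under FIFO: F F . . . F F . F . . . F F F . → 8 faults.
Under OPT: F F . . . F . . F . . . F . F . → 6 faults.
A − B = 8 − 6 = 2.

2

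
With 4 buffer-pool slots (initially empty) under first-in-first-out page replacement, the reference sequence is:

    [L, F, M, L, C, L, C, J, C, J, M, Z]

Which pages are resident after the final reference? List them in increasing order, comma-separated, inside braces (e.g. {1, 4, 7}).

L → fault, frames (L)
F → fault, frames (L F)
M → fault, frames (L F M)
L → hit
C → fault, frames (L F M C)
L → hit
C → hit
J → fault, evict L, frames (F M C J)
C → hit
J → hit
M → hit
Z → fault, evict F, frames (M C J Z)

{C, J, M, Z}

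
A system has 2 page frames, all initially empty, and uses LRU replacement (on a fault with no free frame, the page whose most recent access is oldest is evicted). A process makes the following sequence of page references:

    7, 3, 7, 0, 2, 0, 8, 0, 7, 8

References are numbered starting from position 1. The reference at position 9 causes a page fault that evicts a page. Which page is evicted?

8

pos 1: 7 -> miss, frames {7}
pos 2: 3 -> miss, frames {7,3}
pos 3: 7 -> hit
pos 4: 0 -> miss, evict 3, frames {7,0}
pos 5: 2 -> miss, evict 7, frames {0,2}
pos 6: 0 -> hit
pos 7: 8 -> miss, evict 2, frames {0,8}
pos 8: 0 -> hit
pos 9: 7 -> miss, evict 8, frames {0,7}
At position 9, page 8 is evicted.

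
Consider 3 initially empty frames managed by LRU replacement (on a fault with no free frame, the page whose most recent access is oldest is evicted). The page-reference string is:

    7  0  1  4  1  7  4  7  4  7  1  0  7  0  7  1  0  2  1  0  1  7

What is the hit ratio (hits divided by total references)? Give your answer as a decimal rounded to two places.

7: miss, frames {7}
0: miss, frames {7,0}
1: miss, frames {7,0,1}
4: miss, evict 7, frames {0,1,4}
1: hit
7: miss, evict 0, frames {4,1,7}
4: hit
7: hit
4: hit
7: hit
1: hit
0: miss, evict 4, frames {7,1,0}
7: hit
0: hit
7: hit
1: hit
0: hit
2: miss, evict 7, frames {1,0,2}
1: hit
0: hit
1: hit
7: miss, evict 2, frames {0,1,7}
Hits: 14 of 22 references → 14/22 = 0.6364.

0.64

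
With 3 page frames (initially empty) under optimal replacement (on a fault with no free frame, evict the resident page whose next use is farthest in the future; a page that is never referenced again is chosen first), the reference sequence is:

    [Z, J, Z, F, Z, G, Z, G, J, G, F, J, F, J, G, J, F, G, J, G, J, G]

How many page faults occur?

5

Z → fault, frames {Z}
J → fault, frames {Z,J}
Z → hit
F → fault, frames {Z,J,F}
Z → hit
G → fault, evict F, frames {Z,J,G}
Z → hit
G → hit
J → hit
G → hit
F → fault, evict Z, frames {J,G,F}
J → hit
F → hit
J → hit
G → hit
J → hit
F → hit
G → hit
J → hit
G → hit
J → hit
G → hit
Page faults: 5.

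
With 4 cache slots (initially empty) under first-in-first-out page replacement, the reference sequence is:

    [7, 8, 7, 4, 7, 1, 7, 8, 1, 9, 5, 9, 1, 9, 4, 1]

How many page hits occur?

10

7 -> miss, frames (7)
8 -> miss, frames (7 8)
7 -> hit
4 -> miss, frames (7 8 4)
7 -> hit
1 -> miss, frames (7 8 4 1)
7 -> hit
8 -> hit
1 -> hit
9 -> miss, evict 7, frames (8 4 1 9)
5 -> miss, evict 8, frames (4 1 9 5)
9 -> hit
1 -> hit
9 -> hit
4 -> hit
1 -> hit
Hits: 10.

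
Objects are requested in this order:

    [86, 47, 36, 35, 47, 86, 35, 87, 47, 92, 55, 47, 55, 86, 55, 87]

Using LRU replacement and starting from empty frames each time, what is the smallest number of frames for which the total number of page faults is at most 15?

f=1: 16 faults
f=2: 14 faults
f=3: 11 faults
f=4: 9 faults
f=5: 8 faults
f=6: 7 faults
f=7: 7 faults
Smallest f with faults ≤ 15 is 2.

2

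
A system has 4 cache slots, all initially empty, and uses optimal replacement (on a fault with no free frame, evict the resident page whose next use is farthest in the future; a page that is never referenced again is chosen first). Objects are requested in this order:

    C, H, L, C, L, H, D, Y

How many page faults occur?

5

C → fault, frames (C)
H → fault, frames (C H)
L → fault, frames (C H L)
C → hit
L → hit
H → hit
D → fault, frames (C H L D)
Y → fault, evict D, frames (C H L Y)
Page faults: 5.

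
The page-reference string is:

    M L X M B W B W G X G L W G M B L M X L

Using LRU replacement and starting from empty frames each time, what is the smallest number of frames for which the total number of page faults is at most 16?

f=1: 20 faults
f=2: 17 faults
f=3: 13 faults
f=4: 12 faults
f=5: 10 faults
f=6: 6 faults
Smallest f with faults ≤ 16 is 3.

3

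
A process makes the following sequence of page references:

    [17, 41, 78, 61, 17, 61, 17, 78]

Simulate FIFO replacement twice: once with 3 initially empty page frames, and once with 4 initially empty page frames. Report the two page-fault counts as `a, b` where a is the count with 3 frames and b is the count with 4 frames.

3 frames: F F F F F . . . → 5 faults.
4 frames: F F F F . . . . → 4 faults.
4 < 5: adding a frame reduced faults, as is typical.

5, 4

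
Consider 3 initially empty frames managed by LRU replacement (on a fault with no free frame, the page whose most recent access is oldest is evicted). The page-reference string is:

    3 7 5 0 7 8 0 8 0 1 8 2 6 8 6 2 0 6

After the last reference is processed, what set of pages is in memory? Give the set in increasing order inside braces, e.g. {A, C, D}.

3 -> miss, frames (3)
7 -> miss, frames (3 7)
5 -> miss, frames (3 7 5)
0 -> miss, evict 3, frames (7 5 0)
7 -> hit
8 -> miss, evict 5, frames (0 7 8)
0 -> hit
8 -> hit
0 -> hit
1 -> miss, evict 7, frames (8 0 1)
8 -> hit
2 -> miss, evict 0, frames (1 8 2)
6 -> miss, evict 1, frames (8 2 6)
8 -> hit
6 -> hit
2 -> hit
0 -> miss, evict 8, frames (6 2 0)
6 -> hit

{0, 2, 6}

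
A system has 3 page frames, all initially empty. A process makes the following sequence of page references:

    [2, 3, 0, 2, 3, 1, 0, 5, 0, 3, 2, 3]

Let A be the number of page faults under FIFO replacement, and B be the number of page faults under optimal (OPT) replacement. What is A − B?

Under FIFO: F F F . . F . F . F F . → 7 faults.
Under OPT: F F F . . F . F . . F . → 6 faults.
A − B = 7 − 6 = 1.

1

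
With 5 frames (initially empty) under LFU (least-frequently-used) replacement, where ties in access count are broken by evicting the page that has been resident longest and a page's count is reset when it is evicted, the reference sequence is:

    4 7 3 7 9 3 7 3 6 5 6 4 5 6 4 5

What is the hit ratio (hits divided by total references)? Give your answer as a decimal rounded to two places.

4 -> fault, frames (4)
7 -> fault, frames (4 7)
3 -> fault, frames (4 7 3)
7 -> hit
9 -> fault, frames (4 7 3 9)
3 -> hit
7 -> hit
3 -> hit
6 -> fault, frames (4 7 3 9 6)
5 -> fault, evict 4, frames (7 3 9 6 5)
6 -> hit
4 -> fault, evict 9, frames (7 3 6 5 4)
5 -> hit
6 -> hit
4 -> hit
5 -> hit
Hits: 9 of 16 references → 9/16 = 0.5625.

0.56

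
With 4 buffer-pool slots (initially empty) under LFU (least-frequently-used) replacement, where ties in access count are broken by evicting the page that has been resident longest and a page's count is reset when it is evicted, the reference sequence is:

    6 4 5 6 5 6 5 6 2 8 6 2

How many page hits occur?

7

6 → fault, frames [6]
4 → fault, frames [6, 4]
5 → fault, frames [6, 4, 5]
6 → hit
5 → hit
6 → hit
5 → hit
6 → hit
2 → fault, frames [6, 4, 5, 2]
8 → fault, evict 4, frames [6, 5, 2, 8]
6 → hit
2 → hit
Hits: 7.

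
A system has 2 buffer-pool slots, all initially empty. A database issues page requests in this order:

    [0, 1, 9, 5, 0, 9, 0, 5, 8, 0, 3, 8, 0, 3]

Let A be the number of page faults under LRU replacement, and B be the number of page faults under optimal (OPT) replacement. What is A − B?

Under LRU: F F F F F F . F F F F F F F → 13 faults.
Under OPT: F F F F . F . F F . F . F . → 9 faults.
A − B = 13 − 9 = 4.

4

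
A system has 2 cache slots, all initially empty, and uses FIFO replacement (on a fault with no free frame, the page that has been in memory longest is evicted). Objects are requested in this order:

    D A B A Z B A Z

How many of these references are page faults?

5

D -> miss, frames (D)
A -> miss, frames (D A)
B -> miss, evict D, frames (A B)
A -> hit
Z -> miss, evict A, frames (B Z)
B -> hit
A -> miss, evict B, frames (Z A)
Z -> hit
Page faults: 5.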